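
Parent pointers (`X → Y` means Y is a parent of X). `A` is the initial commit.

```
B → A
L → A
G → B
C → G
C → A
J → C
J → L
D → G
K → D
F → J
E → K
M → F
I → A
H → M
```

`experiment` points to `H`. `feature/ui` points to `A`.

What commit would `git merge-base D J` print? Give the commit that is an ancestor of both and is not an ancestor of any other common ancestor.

G

Ancestors of D: {A, B, D, G}.
Ancestors of J: {A, B, C, G, J, L}.
Common ancestors: {A, B, G}.
Among these, G is not an ancestor of any other common ancestor — it is the merge base.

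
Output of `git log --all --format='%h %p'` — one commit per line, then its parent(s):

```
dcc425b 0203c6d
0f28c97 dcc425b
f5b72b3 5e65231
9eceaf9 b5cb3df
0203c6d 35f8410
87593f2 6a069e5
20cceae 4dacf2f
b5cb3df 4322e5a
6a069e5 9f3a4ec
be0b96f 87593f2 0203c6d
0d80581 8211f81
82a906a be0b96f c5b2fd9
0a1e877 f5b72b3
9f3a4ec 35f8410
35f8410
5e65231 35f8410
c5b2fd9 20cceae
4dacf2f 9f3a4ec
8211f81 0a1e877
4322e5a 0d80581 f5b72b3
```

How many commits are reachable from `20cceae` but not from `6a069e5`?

2

Reachable from 20cceae: {20cceae, 35f8410, 4dacf2f, 9f3a4ec}.
Reachable from 6a069e5: {35f8410, 6a069e5, 9f3a4ec}.
In 20cceae's history but not 6a069e5's: {20cceae, 4dacf2f} — 2 commits.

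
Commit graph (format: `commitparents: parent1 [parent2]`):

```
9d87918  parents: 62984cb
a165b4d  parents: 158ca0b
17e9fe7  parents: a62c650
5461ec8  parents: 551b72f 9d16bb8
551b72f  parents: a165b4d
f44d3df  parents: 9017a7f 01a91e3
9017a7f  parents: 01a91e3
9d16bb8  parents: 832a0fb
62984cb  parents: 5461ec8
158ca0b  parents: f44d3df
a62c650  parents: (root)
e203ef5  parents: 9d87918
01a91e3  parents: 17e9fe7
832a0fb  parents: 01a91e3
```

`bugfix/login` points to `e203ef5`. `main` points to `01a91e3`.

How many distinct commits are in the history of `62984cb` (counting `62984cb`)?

12

Walking parent pointers from 62984cb: reachable set = {01a91e3, 158ca0b, 17e9fe7, 5461ec8, 551b72f, 62984cb, 832a0fb, 9017a7f, 9d16bb8, a165b4d, a62c650, f44d3df}.
That is 12 commits.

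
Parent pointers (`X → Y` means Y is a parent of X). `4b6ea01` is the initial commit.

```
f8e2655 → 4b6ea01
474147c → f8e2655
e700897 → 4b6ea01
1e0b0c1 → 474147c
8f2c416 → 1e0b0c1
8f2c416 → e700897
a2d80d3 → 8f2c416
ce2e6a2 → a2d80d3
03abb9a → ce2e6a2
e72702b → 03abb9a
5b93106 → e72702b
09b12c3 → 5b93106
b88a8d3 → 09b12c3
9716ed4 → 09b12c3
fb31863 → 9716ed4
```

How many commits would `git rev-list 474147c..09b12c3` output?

9

Reachable from 09b12c3: {03abb9a, 09b12c3, 1e0b0c1, 474147c, 4b6ea01, 5b93106, 8f2c416, a2d80d3, ce2e6a2, e700897, e72702b, f8e2655}.
Reachable from 474147c: {474147c, 4b6ea01, f8e2655}.
In 09b12c3's history but not 474147c's: {03abb9a, 09b12c3, 1e0b0c1, 5b93106, 8f2c416, a2d80d3, ce2e6a2, e700897, e72702b} — 9 commits.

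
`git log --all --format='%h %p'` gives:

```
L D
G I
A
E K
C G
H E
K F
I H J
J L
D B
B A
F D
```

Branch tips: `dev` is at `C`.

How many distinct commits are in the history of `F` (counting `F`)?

Walking parent pointers from F: reachable set = {A, B, D, F}.
That is 4 commits.

4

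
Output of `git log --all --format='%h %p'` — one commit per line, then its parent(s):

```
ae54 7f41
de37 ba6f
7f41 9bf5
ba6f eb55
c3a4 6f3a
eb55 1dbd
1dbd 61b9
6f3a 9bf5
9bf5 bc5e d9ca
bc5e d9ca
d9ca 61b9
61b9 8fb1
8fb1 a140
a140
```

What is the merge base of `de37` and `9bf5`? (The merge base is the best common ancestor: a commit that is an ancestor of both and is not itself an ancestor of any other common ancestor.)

Ancestors of de37: {1dbd, 61b9, 8fb1, a140, ba6f, de37, eb55}.
Ancestors of 9bf5: {61b9, 8fb1, 9bf5, a140, bc5e, d9ca}.
Common ancestors: {61b9, 8fb1, a140}.
Among these, 61b9 is not an ancestor of any other common ancestor — it is the merge base.

61b9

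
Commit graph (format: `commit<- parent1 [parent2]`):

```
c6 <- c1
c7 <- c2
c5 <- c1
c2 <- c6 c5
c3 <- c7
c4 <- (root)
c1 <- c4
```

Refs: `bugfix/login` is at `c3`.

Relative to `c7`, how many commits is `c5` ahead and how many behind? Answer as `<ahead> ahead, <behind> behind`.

0 ahead, 3 behind

Reachable from c5: {c1, c4, c5}.
Reachable from c7: {c1, c2, c4, c5, c6, c7}.
Only in c5's history (ahead): {} — 0.
Only in c7's history (behind): {c2, c6, c7} — 3.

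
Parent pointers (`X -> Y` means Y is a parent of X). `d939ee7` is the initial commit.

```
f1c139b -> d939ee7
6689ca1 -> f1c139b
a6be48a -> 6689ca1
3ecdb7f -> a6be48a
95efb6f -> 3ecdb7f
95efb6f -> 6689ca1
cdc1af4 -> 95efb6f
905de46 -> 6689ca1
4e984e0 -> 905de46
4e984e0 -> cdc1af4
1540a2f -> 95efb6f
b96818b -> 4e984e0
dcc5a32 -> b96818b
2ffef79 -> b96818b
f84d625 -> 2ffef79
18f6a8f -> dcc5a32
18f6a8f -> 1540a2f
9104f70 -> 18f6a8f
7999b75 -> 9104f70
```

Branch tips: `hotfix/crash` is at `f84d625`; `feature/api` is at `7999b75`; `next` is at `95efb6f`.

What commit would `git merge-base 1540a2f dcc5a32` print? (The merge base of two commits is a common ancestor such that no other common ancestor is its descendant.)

Ancestors of 1540a2f: {1540a2f, 3ecdb7f, 6689ca1, 95efb6f, a6be48a, d939ee7, f1c139b}.
Ancestors of dcc5a32: {3ecdb7f, 4e984e0, 6689ca1, 905de46, 95efb6f, a6be48a, b96818b, cdc1af4, d939ee7, dcc5a32, f1c139b}.
Common ancestors: {3ecdb7f, 6689ca1, 95efb6f, a6be48a, d939ee7, f1c139b}.
Among these, 95efb6f is not an ancestor of any other common ancestor — it is the merge base.

95efb6f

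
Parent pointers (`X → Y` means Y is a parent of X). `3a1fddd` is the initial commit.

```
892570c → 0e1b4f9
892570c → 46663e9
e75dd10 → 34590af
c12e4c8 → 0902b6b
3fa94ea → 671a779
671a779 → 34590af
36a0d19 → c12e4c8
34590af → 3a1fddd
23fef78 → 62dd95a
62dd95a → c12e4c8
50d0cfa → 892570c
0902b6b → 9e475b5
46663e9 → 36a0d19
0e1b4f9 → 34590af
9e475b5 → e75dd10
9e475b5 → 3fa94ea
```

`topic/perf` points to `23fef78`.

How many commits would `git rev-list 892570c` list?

12

Walking parent pointers from 892570c: reachable set = {0902b6b, 0e1b4f9, 34590af, 36a0d19, 3a1fddd, 3fa94ea, 46663e9, 671a779, 892570c, 9e475b5, c12e4c8, e75dd10}.
That is 12 commits.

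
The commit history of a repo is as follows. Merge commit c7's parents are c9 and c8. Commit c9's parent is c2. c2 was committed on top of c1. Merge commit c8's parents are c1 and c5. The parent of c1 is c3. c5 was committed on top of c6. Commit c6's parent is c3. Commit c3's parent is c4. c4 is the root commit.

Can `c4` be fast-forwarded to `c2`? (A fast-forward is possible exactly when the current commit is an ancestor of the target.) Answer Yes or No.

A fast-forward from c4 to c2 is possible iff c4 is an ancestor of c2.
Ancestors of c2: {c1, c2, c3, c4}.
c4 is among them, so fast-forward is possible.

Yes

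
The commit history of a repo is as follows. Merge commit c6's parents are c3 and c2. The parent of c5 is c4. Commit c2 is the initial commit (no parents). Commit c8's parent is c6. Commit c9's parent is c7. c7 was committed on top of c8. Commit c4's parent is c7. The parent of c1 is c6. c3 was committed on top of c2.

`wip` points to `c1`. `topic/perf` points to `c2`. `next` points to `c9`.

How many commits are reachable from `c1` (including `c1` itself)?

4

Walking parent pointers from c1: reachable set = {c1, c2, c3, c6}.
That is 4 commits.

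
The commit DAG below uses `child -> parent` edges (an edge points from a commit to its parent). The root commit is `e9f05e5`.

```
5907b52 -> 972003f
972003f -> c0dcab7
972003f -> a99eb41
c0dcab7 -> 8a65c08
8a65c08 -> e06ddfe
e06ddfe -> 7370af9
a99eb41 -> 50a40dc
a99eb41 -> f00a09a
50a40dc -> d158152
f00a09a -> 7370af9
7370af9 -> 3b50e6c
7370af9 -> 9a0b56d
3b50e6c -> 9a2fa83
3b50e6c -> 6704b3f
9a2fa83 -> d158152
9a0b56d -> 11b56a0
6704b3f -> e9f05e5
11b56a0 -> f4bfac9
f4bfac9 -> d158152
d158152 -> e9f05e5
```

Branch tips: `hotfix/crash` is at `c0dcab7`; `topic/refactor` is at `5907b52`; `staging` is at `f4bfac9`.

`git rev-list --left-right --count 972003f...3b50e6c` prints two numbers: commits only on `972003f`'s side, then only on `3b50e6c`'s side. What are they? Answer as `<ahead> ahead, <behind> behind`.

11 ahead, 0 behind

Reachable from 972003f: {11b56a0, 3b50e6c, 50a40dc, 6704b3f, 7370af9, 8a65c08, 972003f, 9a0b56d, 9a2fa83, a99eb41, c0dcab7, d158152, e06ddfe, e9f05e5, f00a09a, f4bfac9}.
Reachable from 3b50e6c: {3b50e6c, 6704b3f, 9a2fa83, d158152, e9f05e5}.
Only in 972003f's history (ahead): {11b56a0, 50a40dc, 7370af9, 8a65c08, 972003f, 9a0b56d, a99eb41, c0dcab7, e06ddfe, f00a09a, f4bfac9} — 11.
Only in 3b50e6c's history (behind): {} — 0.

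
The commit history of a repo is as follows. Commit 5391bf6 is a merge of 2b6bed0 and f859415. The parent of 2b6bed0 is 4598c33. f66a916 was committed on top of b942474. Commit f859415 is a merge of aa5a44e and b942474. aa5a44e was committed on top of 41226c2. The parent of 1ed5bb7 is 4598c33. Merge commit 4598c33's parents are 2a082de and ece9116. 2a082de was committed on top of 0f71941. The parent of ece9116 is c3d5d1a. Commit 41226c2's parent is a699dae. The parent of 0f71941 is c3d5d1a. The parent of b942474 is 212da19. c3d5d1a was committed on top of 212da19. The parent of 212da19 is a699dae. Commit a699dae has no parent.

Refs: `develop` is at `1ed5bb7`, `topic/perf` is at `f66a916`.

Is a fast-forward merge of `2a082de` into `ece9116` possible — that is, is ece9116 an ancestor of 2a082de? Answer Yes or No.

No

A fast-forward from ece9116 to 2a082de is possible iff ece9116 is an ancestor of 2a082de.
Ancestors of 2a082de: {0f71941, 212da19, 2a082de, a699dae, c3d5d1a}.
ece9116 is not among them, so fast-forward is not possible.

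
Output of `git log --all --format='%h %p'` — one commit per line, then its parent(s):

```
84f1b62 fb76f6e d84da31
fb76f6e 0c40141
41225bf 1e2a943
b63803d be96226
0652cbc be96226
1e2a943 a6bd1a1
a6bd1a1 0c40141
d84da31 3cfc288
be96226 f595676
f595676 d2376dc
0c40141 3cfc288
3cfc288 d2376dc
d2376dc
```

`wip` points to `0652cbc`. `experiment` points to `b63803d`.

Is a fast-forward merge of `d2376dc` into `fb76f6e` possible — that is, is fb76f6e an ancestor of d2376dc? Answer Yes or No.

No

A fast-forward from fb76f6e to d2376dc is possible iff fb76f6e is an ancestor of d2376dc.
Ancestors of d2376dc: {d2376dc}.
fb76f6e is not among them, so fast-forward is not possible.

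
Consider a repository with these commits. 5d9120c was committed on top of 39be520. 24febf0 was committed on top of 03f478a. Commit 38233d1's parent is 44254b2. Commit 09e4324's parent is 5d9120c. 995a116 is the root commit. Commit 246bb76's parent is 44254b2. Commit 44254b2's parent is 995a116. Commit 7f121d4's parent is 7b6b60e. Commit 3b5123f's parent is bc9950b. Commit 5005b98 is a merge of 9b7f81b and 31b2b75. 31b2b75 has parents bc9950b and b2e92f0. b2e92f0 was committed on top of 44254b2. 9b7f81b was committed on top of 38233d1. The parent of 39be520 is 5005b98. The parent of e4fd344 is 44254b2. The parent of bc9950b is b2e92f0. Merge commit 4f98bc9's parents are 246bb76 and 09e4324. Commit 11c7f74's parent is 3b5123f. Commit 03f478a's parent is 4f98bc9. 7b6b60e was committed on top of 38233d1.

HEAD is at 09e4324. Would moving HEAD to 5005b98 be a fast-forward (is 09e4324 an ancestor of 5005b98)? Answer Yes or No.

No

A fast-forward from 09e4324 to 5005b98 is possible iff 09e4324 is an ancestor of 5005b98.
Ancestors of 5005b98: {31b2b75, 38233d1, 44254b2, 5005b98, 995a116, 9b7f81b, b2e92f0, bc9950b}.
09e4324 is not among them, so fast-forward is not possible.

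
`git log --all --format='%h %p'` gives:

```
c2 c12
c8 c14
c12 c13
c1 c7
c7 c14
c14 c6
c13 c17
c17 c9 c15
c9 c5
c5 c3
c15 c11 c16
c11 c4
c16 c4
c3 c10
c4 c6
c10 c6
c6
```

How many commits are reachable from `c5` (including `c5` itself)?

4

Walking parent pointers from c5: reachable set = {c10, c3, c5, c6}.
That is 4 commits.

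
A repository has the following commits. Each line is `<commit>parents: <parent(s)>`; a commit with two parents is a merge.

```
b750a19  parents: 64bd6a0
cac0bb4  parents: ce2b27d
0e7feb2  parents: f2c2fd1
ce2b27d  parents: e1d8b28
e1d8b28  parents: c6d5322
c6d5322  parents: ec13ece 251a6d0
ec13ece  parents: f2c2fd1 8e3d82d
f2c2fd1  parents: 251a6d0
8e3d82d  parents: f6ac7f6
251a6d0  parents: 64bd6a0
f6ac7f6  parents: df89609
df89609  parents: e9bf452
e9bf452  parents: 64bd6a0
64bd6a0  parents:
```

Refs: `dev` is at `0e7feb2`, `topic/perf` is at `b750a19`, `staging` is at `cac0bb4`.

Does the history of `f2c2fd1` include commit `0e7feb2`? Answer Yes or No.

No

Ancestors of f2c2fd1: {251a6d0, 64bd6a0, f2c2fd1}.
0e7feb2 is not in that set, so it is not an ancestor of f2c2fd1.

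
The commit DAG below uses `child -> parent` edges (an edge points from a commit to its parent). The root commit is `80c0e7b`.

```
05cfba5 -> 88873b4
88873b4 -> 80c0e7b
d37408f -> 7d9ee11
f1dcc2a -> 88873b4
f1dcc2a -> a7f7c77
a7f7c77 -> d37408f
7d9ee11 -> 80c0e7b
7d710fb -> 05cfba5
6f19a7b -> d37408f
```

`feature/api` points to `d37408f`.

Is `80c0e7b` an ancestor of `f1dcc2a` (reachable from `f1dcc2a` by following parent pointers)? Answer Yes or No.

Ancestors of f1dcc2a (commits reachable by following parents): {7d9ee11, 80c0e7b, 88873b4, a7f7c77, d37408f, f1dcc2a}.
80c0e7b is in that set, so it is an ancestor of f1dcc2a.

Yes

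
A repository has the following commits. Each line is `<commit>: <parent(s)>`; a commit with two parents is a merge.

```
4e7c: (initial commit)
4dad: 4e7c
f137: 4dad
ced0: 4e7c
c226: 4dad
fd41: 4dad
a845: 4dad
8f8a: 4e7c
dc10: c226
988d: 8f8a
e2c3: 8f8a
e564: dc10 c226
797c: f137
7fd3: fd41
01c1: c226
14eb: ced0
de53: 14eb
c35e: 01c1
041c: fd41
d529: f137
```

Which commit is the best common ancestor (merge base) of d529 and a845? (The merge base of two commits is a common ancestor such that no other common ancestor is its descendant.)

4dad

Ancestors of d529: {4dad, 4e7c, d529, f137}.
Ancestors of a845: {4dad, 4e7c, a845}.
Common ancestors: {4dad, 4e7c}.
Among these, 4dad is not an ancestor of any other common ancestor — it is the merge base.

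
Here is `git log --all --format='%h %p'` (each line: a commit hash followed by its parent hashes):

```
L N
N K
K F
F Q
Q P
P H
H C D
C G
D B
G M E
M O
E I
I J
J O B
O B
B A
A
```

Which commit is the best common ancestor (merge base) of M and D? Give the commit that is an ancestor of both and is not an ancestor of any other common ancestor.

B

Ancestors of M: {A, B, M, O}.
Ancestors of D: {A, B, D}.
Common ancestors: {A, B}.
Among these, B is not an ancestor of any other common ancestor — it is the merge base.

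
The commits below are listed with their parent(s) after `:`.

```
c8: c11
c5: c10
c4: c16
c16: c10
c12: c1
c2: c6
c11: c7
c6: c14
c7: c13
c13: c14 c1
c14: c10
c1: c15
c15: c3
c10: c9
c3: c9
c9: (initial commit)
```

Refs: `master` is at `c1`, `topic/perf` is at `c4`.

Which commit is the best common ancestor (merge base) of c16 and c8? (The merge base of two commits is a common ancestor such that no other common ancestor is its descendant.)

Ancestors of c16: {c10, c16, c9}.
Ancestors of c8: {c1, c10, c11, c13, c14, c15, c3, c7, c8, c9}.
Common ancestors: {c10, c9}.
Among these, c10 is not an ancestor of any other common ancestor — it is the merge base.

c10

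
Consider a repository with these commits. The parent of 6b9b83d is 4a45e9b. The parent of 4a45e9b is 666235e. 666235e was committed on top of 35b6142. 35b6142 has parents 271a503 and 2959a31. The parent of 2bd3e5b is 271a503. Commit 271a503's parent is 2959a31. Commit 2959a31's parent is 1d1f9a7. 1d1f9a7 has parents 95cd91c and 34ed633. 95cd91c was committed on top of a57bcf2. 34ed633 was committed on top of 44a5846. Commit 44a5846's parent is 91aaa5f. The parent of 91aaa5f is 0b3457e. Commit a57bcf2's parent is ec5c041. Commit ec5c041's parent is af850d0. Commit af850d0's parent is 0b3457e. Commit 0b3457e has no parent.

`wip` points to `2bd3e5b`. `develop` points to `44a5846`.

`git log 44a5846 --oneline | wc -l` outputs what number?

Walking parent pointers from 44a5846: reachable set = {0b3457e, 44a5846, 91aaa5f}.
That is 3 commits.

3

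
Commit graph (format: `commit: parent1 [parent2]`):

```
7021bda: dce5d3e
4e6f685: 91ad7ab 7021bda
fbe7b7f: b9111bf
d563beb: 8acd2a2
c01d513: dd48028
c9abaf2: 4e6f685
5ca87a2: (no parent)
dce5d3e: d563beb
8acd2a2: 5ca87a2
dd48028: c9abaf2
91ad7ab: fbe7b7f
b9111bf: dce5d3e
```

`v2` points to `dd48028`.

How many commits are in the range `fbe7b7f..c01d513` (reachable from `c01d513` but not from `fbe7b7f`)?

6

Reachable from c01d513: {4e6f685, 5ca87a2, 7021bda, 8acd2a2, 91ad7ab, b9111bf, c01d513, c9abaf2, d563beb, dce5d3e, dd48028, fbe7b7f}.
Reachable from fbe7b7f: {5ca87a2, 8acd2a2, b9111bf, d563beb, dce5d3e, fbe7b7f}.
In c01d513's history but not fbe7b7f's: {4e6f685, 7021bda, 91ad7ab, c01d513, c9abaf2, dd48028} — 6 commits.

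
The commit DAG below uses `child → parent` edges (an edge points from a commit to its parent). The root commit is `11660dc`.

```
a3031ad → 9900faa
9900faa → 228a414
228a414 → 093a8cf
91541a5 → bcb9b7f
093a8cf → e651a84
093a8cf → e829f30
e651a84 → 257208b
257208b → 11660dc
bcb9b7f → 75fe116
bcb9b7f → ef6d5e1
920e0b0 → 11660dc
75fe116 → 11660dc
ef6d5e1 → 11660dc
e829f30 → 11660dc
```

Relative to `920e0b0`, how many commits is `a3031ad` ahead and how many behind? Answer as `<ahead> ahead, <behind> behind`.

Reachable from a3031ad: {093a8cf, 11660dc, 228a414, 257208b, 9900faa, a3031ad, e651a84, e829f30}.
Reachable from 920e0b0: {11660dc, 920e0b0}.
Only in a3031ad's history (ahead): {093a8cf, 228a414, 257208b, 9900faa, a3031ad, e651a84, e829f30} — 7.
Only in 920e0b0's history (behind): {920e0b0} — 1.

7 ahead, 1 behind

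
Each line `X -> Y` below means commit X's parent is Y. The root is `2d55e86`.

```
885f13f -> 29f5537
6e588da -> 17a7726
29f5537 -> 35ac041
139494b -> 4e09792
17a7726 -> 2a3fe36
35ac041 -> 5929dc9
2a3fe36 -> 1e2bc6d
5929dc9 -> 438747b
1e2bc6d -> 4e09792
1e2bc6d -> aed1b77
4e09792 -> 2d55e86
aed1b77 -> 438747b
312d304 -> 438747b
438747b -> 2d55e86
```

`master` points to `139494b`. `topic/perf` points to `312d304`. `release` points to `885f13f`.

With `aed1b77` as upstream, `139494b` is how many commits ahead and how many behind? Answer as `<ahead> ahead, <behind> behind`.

Reachable from 139494b: {139494b, 2d55e86, 4e09792}.
Reachable from aed1b77: {2d55e86, 438747b, aed1b77}.
Only in 139494b's history (ahead): {139494b, 4e09792} — 2.
Only in aed1b77's history (behind): {438747b, aed1b77} — 2.

2 ahead, 2 behind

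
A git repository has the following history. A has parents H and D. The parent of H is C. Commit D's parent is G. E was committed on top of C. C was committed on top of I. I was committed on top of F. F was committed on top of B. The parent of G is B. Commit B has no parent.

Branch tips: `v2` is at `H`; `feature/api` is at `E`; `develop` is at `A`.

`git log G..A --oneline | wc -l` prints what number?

Reachable from A: {A, B, C, D, F, G, H, I}.
Reachable from G: {B, G}.
In A's history but not G's: {A, C, D, F, H, I} — 6 commits.

6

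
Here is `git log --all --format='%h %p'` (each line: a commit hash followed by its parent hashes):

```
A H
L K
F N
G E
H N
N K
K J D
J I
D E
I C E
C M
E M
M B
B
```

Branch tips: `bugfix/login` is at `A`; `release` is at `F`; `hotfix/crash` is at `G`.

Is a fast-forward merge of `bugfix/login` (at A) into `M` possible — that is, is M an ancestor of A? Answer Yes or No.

Yes

A fast-forward from M to A is possible iff M is an ancestor of A.
Ancestors of A: {A, B, C, D, E, H, I, J, K, M, N}.
M is among them, so fast-forward is possible.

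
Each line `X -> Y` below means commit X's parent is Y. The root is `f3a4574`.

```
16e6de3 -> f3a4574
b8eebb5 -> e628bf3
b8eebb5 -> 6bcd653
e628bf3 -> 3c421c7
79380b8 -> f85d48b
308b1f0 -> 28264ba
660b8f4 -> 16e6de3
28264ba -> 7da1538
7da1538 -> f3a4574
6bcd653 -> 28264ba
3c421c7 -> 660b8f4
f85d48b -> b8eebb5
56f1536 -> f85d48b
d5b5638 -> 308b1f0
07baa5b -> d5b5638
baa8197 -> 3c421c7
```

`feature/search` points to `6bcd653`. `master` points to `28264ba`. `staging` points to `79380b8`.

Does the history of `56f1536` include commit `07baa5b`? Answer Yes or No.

No

Ancestors of 56f1536: {16e6de3, 28264ba, 3c421c7, 56f1536, 660b8f4, 6bcd653, 7da1538, b8eebb5, e628bf3, f3a4574, f85d48b}.
07baa5b is not in that set, so it is not an ancestor of 56f1536.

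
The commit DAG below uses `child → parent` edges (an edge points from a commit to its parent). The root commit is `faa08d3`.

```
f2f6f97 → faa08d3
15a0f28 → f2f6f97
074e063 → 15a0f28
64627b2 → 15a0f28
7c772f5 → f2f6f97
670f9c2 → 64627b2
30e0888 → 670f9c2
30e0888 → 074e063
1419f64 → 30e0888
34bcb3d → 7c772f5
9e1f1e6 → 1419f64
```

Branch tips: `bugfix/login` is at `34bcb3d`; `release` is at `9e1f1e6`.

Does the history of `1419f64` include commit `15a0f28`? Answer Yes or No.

Yes

Ancestors of 1419f64 (commits reachable by following parents): {074e063, 1419f64, 15a0f28, 30e0888, 64627b2, 670f9c2, f2f6f97, faa08d3}.
15a0f28 is in that set, so it is an ancestor of 1419f64.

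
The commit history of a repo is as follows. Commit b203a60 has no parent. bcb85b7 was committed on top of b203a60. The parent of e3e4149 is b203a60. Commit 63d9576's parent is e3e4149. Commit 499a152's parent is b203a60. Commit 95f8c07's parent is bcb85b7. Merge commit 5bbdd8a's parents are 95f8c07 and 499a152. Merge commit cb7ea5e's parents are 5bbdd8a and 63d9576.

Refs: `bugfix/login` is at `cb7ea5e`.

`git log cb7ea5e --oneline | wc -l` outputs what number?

Walking parent pointers from cb7ea5e: reachable set = {499a152, 5bbdd8a, 63d9576, 95f8c07, b203a60, bcb85b7, cb7ea5e, e3e4149}.
That is 8 commits.

8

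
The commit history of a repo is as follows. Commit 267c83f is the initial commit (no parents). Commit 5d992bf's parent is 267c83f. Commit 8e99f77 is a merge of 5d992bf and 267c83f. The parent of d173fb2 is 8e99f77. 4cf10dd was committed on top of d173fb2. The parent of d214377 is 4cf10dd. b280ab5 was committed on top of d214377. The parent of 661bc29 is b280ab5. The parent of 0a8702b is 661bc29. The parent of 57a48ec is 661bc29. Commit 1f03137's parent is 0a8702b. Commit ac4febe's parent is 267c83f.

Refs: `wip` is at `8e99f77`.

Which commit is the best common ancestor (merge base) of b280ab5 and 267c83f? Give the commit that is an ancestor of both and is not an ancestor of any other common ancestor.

Ancestors of b280ab5: {267c83f, 4cf10dd, 5d992bf, 8e99f77, b280ab5, d173fb2, d214377}.
Ancestors of 267c83f: {267c83f}.
Common ancestors: {267c83f}.
The only common ancestor is 267c83f, so it is the merge base.

267c83f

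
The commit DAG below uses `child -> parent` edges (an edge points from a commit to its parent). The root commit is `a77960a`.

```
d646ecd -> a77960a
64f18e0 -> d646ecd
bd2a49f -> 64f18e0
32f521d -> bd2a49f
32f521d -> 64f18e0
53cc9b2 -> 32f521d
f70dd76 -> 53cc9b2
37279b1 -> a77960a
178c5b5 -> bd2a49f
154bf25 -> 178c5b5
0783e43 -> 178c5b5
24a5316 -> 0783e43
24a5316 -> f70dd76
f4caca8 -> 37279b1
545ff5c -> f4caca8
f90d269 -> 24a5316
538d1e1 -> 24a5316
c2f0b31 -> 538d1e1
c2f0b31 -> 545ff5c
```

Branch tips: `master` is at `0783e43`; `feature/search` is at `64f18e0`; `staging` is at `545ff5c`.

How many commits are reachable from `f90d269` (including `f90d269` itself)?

Walking parent pointers from f90d269: reachable set = {0783e43, 178c5b5, 24a5316, 32f521d, 53cc9b2, 64f18e0, a77960a, bd2a49f, d646ecd, f70dd76, f90d269}.
That is 11 commits.

11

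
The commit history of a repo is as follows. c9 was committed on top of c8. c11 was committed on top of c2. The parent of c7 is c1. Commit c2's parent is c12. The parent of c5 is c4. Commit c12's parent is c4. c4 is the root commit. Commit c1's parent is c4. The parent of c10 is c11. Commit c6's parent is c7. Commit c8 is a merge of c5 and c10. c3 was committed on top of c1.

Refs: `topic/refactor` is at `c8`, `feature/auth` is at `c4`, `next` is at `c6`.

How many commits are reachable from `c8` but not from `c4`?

Reachable from c8: {c10, c11, c12, c2, c4, c5, c8}.
Reachable from c4: {c4}.
In c8's history but not c4's: {c10, c11, c12, c2, c5, c8} — 6 commits.

6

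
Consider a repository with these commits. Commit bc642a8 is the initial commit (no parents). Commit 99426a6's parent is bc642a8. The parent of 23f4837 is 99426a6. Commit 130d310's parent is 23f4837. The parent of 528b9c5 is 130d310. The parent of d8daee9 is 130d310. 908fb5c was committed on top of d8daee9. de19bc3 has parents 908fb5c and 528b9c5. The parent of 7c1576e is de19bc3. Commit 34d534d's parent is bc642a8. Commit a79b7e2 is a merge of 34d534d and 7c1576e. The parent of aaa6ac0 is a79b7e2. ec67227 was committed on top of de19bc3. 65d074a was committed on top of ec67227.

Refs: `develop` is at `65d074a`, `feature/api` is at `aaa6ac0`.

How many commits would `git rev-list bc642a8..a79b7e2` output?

Reachable from a79b7e2: {130d310, 23f4837, 34d534d, 528b9c5, 7c1576e, 908fb5c, 99426a6, a79b7e2, bc642a8, d8daee9, de19bc3}.
Reachable from bc642a8: {bc642a8}.
In a79b7e2's history but not bc642a8's: {130d310, 23f4837, 34d534d, 528b9c5, 7c1576e, 908fb5c, 99426a6, a79b7e2, d8daee9, de19bc3} — 10 commits.

10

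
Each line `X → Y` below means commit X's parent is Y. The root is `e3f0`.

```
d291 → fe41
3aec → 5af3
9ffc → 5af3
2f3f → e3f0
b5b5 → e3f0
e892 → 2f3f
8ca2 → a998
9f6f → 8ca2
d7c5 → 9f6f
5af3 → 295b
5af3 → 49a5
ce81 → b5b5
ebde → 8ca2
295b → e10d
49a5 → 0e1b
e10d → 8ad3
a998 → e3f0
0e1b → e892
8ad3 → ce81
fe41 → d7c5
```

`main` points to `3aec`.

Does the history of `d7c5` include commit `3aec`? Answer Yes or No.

No

Ancestors of d7c5: {8ca2, 9f6f, a998, d7c5, e3f0}.
3aec is not in that set, so it is not an ancestor of d7c5.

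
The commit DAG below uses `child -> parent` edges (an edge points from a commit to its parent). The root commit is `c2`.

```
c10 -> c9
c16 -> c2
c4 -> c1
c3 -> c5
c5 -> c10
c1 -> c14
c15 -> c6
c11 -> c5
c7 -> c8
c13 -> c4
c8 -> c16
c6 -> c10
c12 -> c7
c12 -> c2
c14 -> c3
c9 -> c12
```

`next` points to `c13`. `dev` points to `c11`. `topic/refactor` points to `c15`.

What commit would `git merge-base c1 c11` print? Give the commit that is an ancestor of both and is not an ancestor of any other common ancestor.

Ancestors of c1: {c1, c10, c12, c14, c16, c2, c3, c5, c7, c8, c9}.
Ancestors of c11: {c10, c11, c12, c16, c2, c5, c7, c8, c9}.
Common ancestors: {c10, c12, c16, c2, c5, c7, c8, c9}.
Among these, c5 is not an ancestor of any other common ancestor — it is the merge base.

c5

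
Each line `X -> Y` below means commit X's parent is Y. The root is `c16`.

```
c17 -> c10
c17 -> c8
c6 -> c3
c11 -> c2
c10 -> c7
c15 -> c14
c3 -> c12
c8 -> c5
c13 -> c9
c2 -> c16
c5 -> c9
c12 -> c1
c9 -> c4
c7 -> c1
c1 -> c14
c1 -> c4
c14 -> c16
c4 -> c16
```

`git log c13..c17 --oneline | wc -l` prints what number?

Reachable from c17: {c1, c10, c14, c16, c17, c4, c5, c7, c8, c9}.
Reachable from c13: {c13, c16, c4, c9}.
In c17's history but not c13's: {c1, c10, c14, c17, c5, c7, c8} — 7 commits.

7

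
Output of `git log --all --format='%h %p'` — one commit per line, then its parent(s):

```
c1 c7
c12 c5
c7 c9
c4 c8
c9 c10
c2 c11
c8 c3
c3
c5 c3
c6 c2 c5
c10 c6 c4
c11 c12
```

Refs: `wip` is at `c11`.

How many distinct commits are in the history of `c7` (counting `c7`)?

11

Walking parent pointers from c7: reachable set = {c10, c11, c12, c2, c3, c4, c5, c6, c7, c8, c9}.
That is 11 commits.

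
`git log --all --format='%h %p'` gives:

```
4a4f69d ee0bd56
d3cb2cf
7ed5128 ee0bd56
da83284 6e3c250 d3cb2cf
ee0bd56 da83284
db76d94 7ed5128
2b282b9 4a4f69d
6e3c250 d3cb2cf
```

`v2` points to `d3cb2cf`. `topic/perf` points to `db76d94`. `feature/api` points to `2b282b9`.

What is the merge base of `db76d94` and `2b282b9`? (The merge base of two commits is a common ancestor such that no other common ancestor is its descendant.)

Ancestors of db76d94: {6e3c250, 7ed5128, d3cb2cf, da83284, db76d94, ee0bd56}.
Ancestors of 2b282b9: {2b282b9, 4a4f69d, 6e3c250, d3cb2cf, da83284, ee0bd56}.
Common ancestors: {6e3c250, d3cb2cf, da83284, ee0bd56}.
Among these, ee0bd56 is not an ancestor of any other common ancestor — it is the merge base.

ee0bd56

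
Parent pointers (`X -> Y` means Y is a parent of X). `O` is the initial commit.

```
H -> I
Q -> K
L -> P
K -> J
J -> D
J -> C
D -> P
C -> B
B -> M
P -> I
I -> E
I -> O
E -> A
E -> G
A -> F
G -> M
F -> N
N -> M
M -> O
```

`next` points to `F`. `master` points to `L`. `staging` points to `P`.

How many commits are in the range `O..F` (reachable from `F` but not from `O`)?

Reachable from F: {F, M, N, O}.
Reachable from O: {O}.
In F's history but not O's: {F, M, N} — 3 commits.

3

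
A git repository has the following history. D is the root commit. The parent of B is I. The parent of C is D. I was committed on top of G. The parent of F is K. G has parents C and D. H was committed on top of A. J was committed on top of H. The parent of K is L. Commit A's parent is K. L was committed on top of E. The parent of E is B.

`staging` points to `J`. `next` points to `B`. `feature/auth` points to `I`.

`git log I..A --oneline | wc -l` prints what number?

Reachable from A: {A, B, C, D, E, G, I, K, L}.
Reachable from I: {C, D, G, I}.
In A's history but not I's: {A, B, E, K, L} — 5 commits.

5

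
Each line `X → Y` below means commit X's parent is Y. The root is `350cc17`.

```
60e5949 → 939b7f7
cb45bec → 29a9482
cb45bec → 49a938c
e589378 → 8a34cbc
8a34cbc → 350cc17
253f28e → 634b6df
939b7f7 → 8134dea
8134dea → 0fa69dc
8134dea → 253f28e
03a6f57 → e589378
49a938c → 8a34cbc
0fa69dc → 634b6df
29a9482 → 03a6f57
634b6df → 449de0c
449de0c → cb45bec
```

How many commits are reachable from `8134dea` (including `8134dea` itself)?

Walking parent pointers from 8134dea: reachable set = {03a6f57, 0fa69dc, 253f28e, 29a9482, 350cc17, 449de0c, 49a938c, 634b6df, 8134dea, 8a34cbc, cb45bec, e589378}.
That is 12 commits.

12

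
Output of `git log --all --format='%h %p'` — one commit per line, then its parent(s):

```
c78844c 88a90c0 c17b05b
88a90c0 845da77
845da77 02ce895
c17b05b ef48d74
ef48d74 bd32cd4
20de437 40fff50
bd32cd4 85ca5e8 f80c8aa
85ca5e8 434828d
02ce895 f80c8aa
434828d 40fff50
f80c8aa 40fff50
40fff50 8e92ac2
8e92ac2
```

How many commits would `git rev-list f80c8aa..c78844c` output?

Reachable from c78844c: {02ce895, 40fff50, 434828d, 845da77, 85ca5e8, 88a90c0, 8e92ac2, bd32cd4, c17b05b, c78844c, ef48d74, f80c8aa}.
Reachable from f80c8aa: {40fff50, 8e92ac2, f80c8aa}.
In c78844c's history but not f80c8aa's: {02ce895, 434828d, 845da77, 85ca5e8, 88a90c0, bd32cd4, c17b05b, c78844c, ef48d74} — 9 commits.

9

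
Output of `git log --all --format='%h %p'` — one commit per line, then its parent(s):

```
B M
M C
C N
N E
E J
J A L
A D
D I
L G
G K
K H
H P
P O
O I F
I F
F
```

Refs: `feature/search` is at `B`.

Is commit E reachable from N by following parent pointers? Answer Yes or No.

Ancestors of N (commits reachable by following parents): {A, D, E, F, G, H, I, J, K, L, N, O, P}.
E is in that set, so it is an ancestor of N.

Yes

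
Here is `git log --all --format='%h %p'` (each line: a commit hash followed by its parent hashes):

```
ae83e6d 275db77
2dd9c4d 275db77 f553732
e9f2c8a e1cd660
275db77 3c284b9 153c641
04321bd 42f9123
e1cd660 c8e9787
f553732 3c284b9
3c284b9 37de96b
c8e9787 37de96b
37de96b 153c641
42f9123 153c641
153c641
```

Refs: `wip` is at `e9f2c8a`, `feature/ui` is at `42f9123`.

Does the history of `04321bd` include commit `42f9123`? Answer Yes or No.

Ancestors of 04321bd (commits reachable by following parents): {04321bd, 153c641, 42f9123}.
42f9123 is in that set, so it is an ancestor of 04321bd.

Yes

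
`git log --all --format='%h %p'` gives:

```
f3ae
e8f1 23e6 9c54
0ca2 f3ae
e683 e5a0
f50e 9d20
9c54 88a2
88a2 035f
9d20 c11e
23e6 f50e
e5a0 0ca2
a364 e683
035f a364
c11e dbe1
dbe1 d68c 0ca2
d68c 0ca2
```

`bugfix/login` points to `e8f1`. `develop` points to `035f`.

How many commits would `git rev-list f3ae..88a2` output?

6

Reachable from 88a2: {035f, 0ca2, 88a2, a364, e5a0, e683, f3ae}.
Reachable from f3ae: {f3ae}.
In 88a2's history but not f3ae's: {035f, 0ca2, 88a2, a364, e5a0, e683} — 6 commits.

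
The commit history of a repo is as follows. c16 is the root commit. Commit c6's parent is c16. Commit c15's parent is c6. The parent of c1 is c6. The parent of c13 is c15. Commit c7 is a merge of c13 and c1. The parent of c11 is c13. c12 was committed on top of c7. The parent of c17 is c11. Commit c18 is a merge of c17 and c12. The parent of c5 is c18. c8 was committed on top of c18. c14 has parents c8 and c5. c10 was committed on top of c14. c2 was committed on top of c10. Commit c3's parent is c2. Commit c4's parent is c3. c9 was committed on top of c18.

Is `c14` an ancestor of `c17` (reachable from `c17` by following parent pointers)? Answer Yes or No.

Ancestors of c17: {c11, c13, c15, c16, c17, c6}.
c14 is not in that set, so it is not an ancestor of c17.

No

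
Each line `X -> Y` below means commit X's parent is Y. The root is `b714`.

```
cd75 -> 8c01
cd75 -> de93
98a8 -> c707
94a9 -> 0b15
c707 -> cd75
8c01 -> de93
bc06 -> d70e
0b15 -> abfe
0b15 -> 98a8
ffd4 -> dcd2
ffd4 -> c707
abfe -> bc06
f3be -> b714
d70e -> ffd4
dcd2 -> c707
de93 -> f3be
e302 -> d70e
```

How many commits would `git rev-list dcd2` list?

Walking parent pointers from dcd2: reachable set = {8c01, b714, c707, cd75, dcd2, de93, f3be}.
That is 7 commits.

7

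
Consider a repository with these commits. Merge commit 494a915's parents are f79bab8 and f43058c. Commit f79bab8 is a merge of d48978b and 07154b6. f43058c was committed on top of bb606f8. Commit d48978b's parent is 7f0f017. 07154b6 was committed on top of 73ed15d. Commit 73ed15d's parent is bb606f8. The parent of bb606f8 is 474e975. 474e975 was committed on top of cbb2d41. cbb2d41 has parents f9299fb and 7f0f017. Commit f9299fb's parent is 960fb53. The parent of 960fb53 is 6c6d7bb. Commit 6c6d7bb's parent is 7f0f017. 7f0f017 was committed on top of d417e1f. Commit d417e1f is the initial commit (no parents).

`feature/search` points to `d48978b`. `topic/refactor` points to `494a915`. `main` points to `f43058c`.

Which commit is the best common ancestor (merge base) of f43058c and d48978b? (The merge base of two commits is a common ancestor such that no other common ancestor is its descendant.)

Ancestors of f43058c: {474e975, 6c6d7bb, 7f0f017, 960fb53, bb606f8, cbb2d41, d417e1f, f43058c, f9299fb}.
Ancestors of d48978b: {7f0f017, d417e1f, d48978b}.
Common ancestors: {7f0f017, d417e1f}.
Among these, 7f0f017 is not an ancestor of any other common ancestor — it is the merge base.

7f0f017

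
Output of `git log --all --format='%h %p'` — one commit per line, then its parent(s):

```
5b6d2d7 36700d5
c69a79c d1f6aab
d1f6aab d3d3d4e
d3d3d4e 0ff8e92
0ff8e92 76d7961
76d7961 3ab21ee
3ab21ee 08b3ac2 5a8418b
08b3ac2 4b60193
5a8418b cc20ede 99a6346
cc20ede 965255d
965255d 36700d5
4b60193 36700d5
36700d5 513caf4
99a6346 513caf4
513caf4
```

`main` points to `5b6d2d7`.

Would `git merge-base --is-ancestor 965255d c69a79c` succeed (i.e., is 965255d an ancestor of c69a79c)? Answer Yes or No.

Ancestors of c69a79c (commits reachable by following parents): {08b3ac2, 0ff8e92, 36700d5, 3ab21ee, 4b60193, 513caf4, 5a8418b, 76d7961, 965255d, 99a6346, c69a79c, cc20ede, d1f6aab, d3d3d4e}.
965255d is in that set, so it is an ancestor of c69a79c.

Yes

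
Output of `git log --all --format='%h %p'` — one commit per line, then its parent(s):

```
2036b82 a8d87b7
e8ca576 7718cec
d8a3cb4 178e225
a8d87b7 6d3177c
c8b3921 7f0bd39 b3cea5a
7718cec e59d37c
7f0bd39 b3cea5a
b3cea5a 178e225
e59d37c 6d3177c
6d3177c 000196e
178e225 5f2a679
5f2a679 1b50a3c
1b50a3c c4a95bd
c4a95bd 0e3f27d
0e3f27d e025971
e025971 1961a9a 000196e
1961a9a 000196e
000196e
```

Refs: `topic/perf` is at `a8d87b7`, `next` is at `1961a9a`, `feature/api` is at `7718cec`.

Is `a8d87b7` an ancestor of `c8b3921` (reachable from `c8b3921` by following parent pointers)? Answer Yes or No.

Ancestors of c8b3921: {000196e, 0e3f27d, 178e225, 1961a9a, 1b50a3c, 5f2a679, 7f0bd39, b3cea5a, c4a95bd, c8b3921, e025971}.
a8d87b7 is not in that set, so it is not an ancestor of c8b3921.

No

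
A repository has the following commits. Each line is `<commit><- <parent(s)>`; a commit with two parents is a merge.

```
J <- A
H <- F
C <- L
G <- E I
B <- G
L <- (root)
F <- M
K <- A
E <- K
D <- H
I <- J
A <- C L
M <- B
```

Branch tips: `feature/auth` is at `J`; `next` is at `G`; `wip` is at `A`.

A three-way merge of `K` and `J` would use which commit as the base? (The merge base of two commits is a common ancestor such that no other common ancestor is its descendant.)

A

Ancestors of K: {A, C, K, L}.
Ancestors of J: {A, C, J, L}.
Common ancestors: {A, C, L}.
Among these, A is not an ancestor of any other common ancestor — it is the merge base.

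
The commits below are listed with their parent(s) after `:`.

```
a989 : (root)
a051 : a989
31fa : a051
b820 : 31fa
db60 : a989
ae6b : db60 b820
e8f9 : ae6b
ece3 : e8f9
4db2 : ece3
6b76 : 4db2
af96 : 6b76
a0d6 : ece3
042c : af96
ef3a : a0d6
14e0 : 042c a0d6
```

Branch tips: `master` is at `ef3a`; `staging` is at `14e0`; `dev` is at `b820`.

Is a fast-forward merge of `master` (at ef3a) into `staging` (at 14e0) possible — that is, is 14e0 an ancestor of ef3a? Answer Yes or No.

No

A fast-forward from 14e0 to ef3a is possible iff 14e0 is an ancestor of ef3a.
Ancestors of ef3a: {31fa, a051, a0d6, a989, ae6b, b820, db60, e8f9, ece3, ef3a}.
14e0 is not among them, so fast-forward is not possible.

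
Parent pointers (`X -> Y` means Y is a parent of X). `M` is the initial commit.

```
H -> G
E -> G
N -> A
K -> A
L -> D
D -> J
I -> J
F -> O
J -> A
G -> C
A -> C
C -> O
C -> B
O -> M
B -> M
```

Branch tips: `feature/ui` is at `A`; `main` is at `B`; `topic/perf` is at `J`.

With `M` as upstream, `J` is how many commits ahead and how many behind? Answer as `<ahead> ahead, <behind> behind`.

Reachable from J: {A, B, C, J, M, O}.
Reachable from M: {M}.
Only in J's history (ahead): {A, B, C, J, O} — 5.
Only in M's history (behind): {} — 0.

5 ahead, 0 behind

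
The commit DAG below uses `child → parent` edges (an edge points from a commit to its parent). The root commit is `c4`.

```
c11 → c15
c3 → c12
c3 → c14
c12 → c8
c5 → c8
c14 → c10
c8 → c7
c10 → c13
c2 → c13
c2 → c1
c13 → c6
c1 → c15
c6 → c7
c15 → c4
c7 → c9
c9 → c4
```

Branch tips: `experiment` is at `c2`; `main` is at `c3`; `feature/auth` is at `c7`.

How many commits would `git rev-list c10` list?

Walking parent pointers from c10: reachable set = {c10, c13, c4, c6, c7, c9}.
That is 6 commits.

6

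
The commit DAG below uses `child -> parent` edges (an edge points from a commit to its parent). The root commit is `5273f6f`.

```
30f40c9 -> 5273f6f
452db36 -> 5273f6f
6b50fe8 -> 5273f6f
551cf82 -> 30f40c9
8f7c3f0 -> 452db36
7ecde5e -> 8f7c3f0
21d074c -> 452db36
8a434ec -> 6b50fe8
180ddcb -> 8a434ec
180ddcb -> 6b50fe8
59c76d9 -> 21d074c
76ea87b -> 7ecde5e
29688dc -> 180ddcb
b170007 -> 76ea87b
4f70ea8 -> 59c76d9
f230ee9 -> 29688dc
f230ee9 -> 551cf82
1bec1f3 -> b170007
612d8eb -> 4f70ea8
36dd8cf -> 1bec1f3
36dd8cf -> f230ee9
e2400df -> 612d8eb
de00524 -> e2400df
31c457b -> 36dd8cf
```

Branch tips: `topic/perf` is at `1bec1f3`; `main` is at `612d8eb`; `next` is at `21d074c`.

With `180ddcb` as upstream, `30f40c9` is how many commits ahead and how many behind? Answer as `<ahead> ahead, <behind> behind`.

Reachable from 30f40c9: {30f40c9, 5273f6f}.
Reachable from 180ddcb: {180ddcb, 5273f6f, 6b50fe8, 8a434ec}.
Only in 30f40c9's history (ahead): {30f40c9} — 1.
Only in 180ddcb's history (behind): {180ddcb, 6b50fe8, 8a434ec} — 3.

1 ahead, 3 behind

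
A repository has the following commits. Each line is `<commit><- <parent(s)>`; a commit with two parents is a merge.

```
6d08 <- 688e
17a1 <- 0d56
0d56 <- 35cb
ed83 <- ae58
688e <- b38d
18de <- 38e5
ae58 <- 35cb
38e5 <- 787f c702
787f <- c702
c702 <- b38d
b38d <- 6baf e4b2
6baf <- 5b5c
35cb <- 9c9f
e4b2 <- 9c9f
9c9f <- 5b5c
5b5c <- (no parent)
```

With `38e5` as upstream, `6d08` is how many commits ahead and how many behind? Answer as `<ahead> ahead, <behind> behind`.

2 ahead, 3 behind

Reachable from 6d08: {5b5c, 688e, 6baf, 6d08, 9c9f, b38d, e4b2}.
Reachable from 38e5: {38e5, 5b5c, 6baf, 787f, 9c9f, b38d, c702, e4b2}.
Only in 6d08's history (ahead): {688e, 6d08} — 2.
Only in 38e5's history (behind): {38e5, 787f, c702} — 3.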